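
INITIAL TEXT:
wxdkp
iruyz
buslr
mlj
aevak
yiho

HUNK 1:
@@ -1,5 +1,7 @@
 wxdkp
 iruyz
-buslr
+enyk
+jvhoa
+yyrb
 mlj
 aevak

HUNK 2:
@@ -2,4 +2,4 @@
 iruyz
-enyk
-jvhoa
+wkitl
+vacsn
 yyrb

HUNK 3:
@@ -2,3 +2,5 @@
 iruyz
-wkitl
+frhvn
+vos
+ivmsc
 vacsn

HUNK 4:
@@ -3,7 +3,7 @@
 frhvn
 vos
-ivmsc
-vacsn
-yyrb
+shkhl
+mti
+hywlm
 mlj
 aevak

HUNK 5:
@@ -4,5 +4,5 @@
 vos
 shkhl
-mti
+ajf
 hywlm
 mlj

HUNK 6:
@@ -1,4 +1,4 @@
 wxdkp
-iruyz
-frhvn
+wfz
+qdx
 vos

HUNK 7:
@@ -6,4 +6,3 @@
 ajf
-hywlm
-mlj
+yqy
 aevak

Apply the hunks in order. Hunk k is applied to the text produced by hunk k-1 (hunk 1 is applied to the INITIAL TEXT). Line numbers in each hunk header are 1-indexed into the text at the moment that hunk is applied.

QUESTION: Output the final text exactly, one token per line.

Hunk 1: at line 1 remove [buslr] add [enyk,jvhoa,yyrb] -> 8 lines: wxdkp iruyz enyk jvhoa yyrb mlj aevak yiho
Hunk 2: at line 2 remove [enyk,jvhoa] add [wkitl,vacsn] -> 8 lines: wxdkp iruyz wkitl vacsn yyrb mlj aevak yiho
Hunk 3: at line 2 remove [wkitl] add [frhvn,vos,ivmsc] -> 10 lines: wxdkp iruyz frhvn vos ivmsc vacsn yyrb mlj aevak yiho
Hunk 4: at line 3 remove [ivmsc,vacsn,yyrb] add [shkhl,mti,hywlm] -> 10 lines: wxdkp iruyz frhvn vos shkhl mti hywlm mlj aevak yiho
Hunk 5: at line 4 remove [mti] add [ajf] -> 10 lines: wxdkp iruyz frhvn vos shkhl ajf hywlm mlj aevak yiho
Hunk 6: at line 1 remove [iruyz,frhvn] add [wfz,qdx] -> 10 lines: wxdkp wfz qdx vos shkhl ajf hywlm mlj aevak yiho
Hunk 7: at line 6 remove [hywlm,mlj] add [yqy] -> 9 lines: wxdkp wfz qdx vos shkhl ajf yqy aevak yiho

Answer: wxdkp
wfz
qdx
vos
shkhl
ajf
yqy
aevak
yiho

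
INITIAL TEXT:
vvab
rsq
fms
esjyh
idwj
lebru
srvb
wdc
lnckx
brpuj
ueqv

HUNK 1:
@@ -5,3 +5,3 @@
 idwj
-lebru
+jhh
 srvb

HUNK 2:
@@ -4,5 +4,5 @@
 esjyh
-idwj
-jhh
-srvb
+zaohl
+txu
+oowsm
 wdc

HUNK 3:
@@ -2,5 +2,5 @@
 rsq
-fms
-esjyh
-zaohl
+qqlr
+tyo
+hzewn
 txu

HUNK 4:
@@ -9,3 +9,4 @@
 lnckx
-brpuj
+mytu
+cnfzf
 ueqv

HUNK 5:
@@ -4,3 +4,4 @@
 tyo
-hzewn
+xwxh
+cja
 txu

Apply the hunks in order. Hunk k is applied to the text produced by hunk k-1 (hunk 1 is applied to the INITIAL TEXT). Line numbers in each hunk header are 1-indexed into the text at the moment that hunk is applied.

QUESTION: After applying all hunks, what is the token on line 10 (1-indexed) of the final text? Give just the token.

Hunk 1: at line 5 remove [lebru] add [jhh] -> 11 lines: vvab rsq fms esjyh idwj jhh srvb wdc lnckx brpuj ueqv
Hunk 2: at line 4 remove [idwj,jhh,srvb] add [zaohl,txu,oowsm] -> 11 lines: vvab rsq fms esjyh zaohl txu oowsm wdc lnckx brpuj ueqv
Hunk 3: at line 2 remove [fms,esjyh,zaohl] add [qqlr,tyo,hzewn] -> 11 lines: vvab rsq qqlr tyo hzewn txu oowsm wdc lnckx brpuj ueqv
Hunk 4: at line 9 remove [brpuj] add [mytu,cnfzf] -> 12 lines: vvab rsq qqlr tyo hzewn txu oowsm wdc lnckx mytu cnfzf ueqv
Hunk 5: at line 4 remove [hzewn] add [xwxh,cja] -> 13 lines: vvab rsq qqlr tyo xwxh cja txu oowsm wdc lnckx mytu cnfzf ueqv
Final line 10: lnckx

Answer: lnckx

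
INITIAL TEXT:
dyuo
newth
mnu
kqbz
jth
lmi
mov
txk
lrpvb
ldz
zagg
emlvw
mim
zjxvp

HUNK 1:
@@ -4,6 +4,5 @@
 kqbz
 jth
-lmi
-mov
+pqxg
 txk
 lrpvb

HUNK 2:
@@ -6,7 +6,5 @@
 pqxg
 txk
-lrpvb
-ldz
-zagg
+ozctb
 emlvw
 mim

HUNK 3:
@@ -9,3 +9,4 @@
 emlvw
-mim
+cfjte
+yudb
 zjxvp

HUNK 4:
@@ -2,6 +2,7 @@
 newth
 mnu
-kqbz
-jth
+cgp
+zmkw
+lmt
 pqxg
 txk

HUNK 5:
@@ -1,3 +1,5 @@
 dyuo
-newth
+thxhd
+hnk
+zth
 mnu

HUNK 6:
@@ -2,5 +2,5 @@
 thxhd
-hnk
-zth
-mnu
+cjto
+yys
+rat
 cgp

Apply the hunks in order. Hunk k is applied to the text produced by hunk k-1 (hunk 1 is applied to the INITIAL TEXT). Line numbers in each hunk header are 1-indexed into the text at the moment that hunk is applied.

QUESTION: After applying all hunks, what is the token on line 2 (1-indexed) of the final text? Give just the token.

Hunk 1: at line 4 remove [lmi,mov] add [pqxg] -> 13 lines: dyuo newth mnu kqbz jth pqxg txk lrpvb ldz zagg emlvw mim zjxvp
Hunk 2: at line 6 remove [lrpvb,ldz,zagg] add [ozctb] -> 11 lines: dyuo newth mnu kqbz jth pqxg txk ozctb emlvw mim zjxvp
Hunk 3: at line 9 remove [mim] add [cfjte,yudb] -> 12 lines: dyuo newth mnu kqbz jth pqxg txk ozctb emlvw cfjte yudb zjxvp
Hunk 4: at line 2 remove [kqbz,jth] add [cgp,zmkw,lmt] -> 13 lines: dyuo newth mnu cgp zmkw lmt pqxg txk ozctb emlvw cfjte yudb zjxvp
Hunk 5: at line 1 remove [newth] add [thxhd,hnk,zth] -> 15 lines: dyuo thxhd hnk zth mnu cgp zmkw lmt pqxg txk ozctb emlvw cfjte yudb zjxvp
Hunk 6: at line 2 remove [hnk,zth,mnu] add [cjto,yys,rat] -> 15 lines: dyuo thxhd cjto yys rat cgp zmkw lmt pqxg txk ozctb emlvw cfjte yudb zjxvp
Final line 2: thxhd

Answer: thxhd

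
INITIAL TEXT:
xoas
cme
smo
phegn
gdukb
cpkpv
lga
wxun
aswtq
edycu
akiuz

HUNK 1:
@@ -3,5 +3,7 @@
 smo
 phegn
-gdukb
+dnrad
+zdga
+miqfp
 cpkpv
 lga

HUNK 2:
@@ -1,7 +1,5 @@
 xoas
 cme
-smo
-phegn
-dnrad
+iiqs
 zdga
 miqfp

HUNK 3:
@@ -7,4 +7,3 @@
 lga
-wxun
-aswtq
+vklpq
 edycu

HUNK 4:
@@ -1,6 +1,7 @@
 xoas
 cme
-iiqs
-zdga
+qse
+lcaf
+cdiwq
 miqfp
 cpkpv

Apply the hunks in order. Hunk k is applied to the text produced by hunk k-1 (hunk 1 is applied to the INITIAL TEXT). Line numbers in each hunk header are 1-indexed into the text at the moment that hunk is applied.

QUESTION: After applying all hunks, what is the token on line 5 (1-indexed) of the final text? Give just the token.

Answer: cdiwq

Derivation:
Hunk 1: at line 3 remove [gdukb] add [dnrad,zdga,miqfp] -> 13 lines: xoas cme smo phegn dnrad zdga miqfp cpkpv lga wxun aswtq edycu akiuz
Hunk 2: at line 1 remove [smo,phegn,dnrad] add [iiqs] -> 11 lines: xoas cme iiqs zdga miqfp cpkpv lga wxun aswtq edycu akiuz
Hunk 3: at line 7 remove [wxun,aswtq] add [vklpq] -> 10 lines: xoas cme iiqs zdga miqfp cpkpv lga vklpq edycu akiuz
Hunk 4: at line 1 remove [iiqs,zdga] add [qse,lcaf,cdiwq] -> 11 lines: xoas cme qse lcaf cdiwq miqfp cpkpv lga vklpq edycu akiuz
Final line 5: cdiwq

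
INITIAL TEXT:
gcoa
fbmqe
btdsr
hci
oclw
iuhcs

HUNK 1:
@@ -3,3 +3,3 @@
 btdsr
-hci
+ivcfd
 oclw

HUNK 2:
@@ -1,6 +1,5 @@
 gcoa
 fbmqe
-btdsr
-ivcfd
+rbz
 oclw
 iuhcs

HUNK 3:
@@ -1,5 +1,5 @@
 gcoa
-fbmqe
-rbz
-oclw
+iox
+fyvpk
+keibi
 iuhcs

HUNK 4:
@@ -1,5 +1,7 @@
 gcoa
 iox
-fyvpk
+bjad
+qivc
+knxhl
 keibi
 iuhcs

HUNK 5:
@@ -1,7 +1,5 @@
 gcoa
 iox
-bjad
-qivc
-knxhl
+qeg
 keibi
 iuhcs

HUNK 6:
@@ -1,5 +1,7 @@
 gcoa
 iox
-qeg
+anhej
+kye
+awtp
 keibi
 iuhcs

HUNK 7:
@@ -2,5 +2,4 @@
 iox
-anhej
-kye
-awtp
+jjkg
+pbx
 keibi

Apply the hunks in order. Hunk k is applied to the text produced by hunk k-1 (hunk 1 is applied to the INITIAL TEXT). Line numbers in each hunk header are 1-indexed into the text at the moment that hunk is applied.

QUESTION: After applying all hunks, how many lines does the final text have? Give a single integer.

Hunk 1: at line 3 remove [hci] add [ivcfd] -> 6 lines: gcoa fbmqe btdsr ivcfd oclw iuhcs
Hunk 2: at line 1 remove [btdsr,ivcfd] add [rbz] -> 5 lines: gcoa fbmqe rbz oclw iuhcs
Hunk 3: at line 1 remove [fbmqe,rbz,oclw] add [iox,fyvpk,keibi] -> 5 lines: gcoa iox fyvpk keibi iuhcs
Hunk 4: at line 1 remove [fyvpk] add [bjad,qivc,knxhl] -> 7 lines: gcoa iox bjad qivc knxhl keibi iuhcs
Hunk 5: at line 1 remove [bjad,qivc,knxhl] add [qeg] -> 5 lines: gcoa iox qeg keibi iuhcs
Hunk 6: at line 1 remove [qeg] add [anhej,kye,awtp] -> 7 lines: gcoa iox anhej kye awtp keibi iuhcs
Hunk 7: at line 2 remove [anhej,kye,awtp] add [jjkg,pbx] -> 6 lines: gcoa iox jjkg pbx keibi iuhcs
Final line count: 6

Answer: 6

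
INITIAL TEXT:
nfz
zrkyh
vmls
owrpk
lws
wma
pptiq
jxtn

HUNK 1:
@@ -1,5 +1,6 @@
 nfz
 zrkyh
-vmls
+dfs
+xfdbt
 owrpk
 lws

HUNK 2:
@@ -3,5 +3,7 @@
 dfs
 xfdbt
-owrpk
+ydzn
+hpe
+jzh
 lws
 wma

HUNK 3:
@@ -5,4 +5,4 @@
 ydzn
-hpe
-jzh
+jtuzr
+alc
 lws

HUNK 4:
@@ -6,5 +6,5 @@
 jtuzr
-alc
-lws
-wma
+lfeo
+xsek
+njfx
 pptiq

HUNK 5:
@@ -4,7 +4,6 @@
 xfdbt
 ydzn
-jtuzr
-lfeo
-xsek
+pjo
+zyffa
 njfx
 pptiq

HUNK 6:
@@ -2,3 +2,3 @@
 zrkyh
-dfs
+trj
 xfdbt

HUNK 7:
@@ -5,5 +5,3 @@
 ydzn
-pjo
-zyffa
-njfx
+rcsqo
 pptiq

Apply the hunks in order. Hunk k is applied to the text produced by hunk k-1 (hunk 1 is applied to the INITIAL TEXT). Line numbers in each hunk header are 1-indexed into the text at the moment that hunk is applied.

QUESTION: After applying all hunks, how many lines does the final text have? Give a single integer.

Hunk 1: at line 1 remove [vmls] add [dfs,xfdbt] -> 9 lines: nfz zrkyh dfs xfdbt owrpk lws wma pptiq jxtn
Hunk 2: at line 3 remove [owrpk] add [ydzn,hpe,jzh] -> 11 lines: nfz zrkyh dfs xfdbt ydzn hpe jzh lws wma pptiq jxtn
Hunk 3: at line 5 remove [hpe,jzh] add [jtuzr,alc] -> 11 lines: nfz zrkyh dfs xfdbt ydzn jtuzr alc lws wma pptiq jxtn
Hunk 4: at line 6 remove [alc,lws,wma] add [lfeo,xsek,njfx] -> 11 lines: nfz zrkyh dfs xfdbt ydzn jtuzr lfeo xsek njfx pptiq jxtn
Hunk 5: at line 4 remove [jtuzr,lfeo,xsek] add [pjo,zyffa] -> 10 lines: nfz zrkyh dfs xfdbt ydzn pjo zyffa njfx pptiq jxtn
Hunk 6: at line 2 remove [dfs] add [trj] -> 10 lines: nfz zrkyh trj xfdbt ydzn pjo zyffa njfx pptiq jxtn
Hunk 7: at line 5 remove [pjo,zyffa,njfx] add [rcsqo] -> 8 lines: nfz zrkyh trj xfdbt ydzn rcsqo pptiq jxtn
Final line count: 8

Answer: 8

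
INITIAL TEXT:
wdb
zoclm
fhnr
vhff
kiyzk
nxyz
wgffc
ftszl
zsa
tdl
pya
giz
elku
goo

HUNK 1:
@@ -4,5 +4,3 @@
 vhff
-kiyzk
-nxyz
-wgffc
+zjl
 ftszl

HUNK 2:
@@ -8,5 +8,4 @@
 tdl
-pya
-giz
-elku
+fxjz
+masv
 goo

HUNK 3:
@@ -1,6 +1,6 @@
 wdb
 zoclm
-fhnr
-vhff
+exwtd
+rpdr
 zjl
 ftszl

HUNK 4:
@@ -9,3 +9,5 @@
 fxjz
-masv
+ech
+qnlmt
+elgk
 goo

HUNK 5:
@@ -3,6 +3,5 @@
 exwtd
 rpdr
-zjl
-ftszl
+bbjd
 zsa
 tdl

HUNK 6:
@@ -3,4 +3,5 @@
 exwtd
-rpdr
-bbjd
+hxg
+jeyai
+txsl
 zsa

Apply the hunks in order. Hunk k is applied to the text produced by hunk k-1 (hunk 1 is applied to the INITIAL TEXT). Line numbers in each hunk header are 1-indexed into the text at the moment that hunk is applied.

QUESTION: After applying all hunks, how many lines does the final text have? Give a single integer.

Answer: 13

Derivation:
Hunk 1: at line 4 remove [kiyzk,nxyz,wgffc] add [zjl] -> 12 lines: wdb zoclm fhnr vhff zjl ftszl zsa tdl pya giz elku goo
Hunk 2: at line 8 remove [pya,giz,elku] add [fxjz,masv] -> 11 lines: wdb zoclm fhnr vhff zjl ftszl zsa tdl fxjz masv goo
Hunk 3: at line 1 remove [fhnr,vhff] add [exwtd,rpdr] -> 11 lines: wdb zoclm exwtd rpdr zjl ftszl zsa tdl fxjz masv goo
Hunk 4: at line 9 remove [masv] add [ech,qnlmt,elgk] -> 13 lines: wdb zoclm exwtd rpdr zjl ftszl zsa tdl fxjz ech qnlmt elgk goo
Hunk 5: at line 3 remove [zjl,ftszl] add [bbjd] -> 12 lines: wdb zoclm exwtd rpdr bbjd zsa tdl fxjz ech qnlmt elgk goo
Hunk 6: at line 3 remove [rpdr,bbjd] add [hxg,jeyai,txsl] -> 13 lines: wdb zoclm exwtd hxg jeyai txsl zsa tdl fxjz ech qnlmt elgk goo
Final line count: 13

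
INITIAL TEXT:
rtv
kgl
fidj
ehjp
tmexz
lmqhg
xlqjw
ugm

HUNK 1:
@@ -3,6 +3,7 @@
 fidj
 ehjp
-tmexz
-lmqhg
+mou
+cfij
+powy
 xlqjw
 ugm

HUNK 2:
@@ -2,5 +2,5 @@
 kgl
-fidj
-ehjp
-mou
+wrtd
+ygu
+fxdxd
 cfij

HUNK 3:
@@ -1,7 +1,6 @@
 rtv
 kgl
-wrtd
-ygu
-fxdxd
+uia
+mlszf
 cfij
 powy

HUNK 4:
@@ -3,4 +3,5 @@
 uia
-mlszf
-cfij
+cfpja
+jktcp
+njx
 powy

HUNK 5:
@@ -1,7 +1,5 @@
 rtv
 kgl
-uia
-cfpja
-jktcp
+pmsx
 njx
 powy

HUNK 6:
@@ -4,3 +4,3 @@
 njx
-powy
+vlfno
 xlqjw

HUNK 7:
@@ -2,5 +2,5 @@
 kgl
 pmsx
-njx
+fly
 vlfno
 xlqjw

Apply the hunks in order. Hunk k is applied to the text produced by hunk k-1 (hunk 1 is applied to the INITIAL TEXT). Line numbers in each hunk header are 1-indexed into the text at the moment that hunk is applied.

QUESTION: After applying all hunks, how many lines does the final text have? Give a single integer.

Answer: 7

Derivation:
Hunk 1: at line 3 remove [tmexz,lmqhg] add [mou,cfij,powy] -> 9 lines: rtv kgl fidj ehjp mou cfij powy xlqjw ugm
Hunk 2: at line 2 remove [fidj,ehjp,mou] add [wrtd,ygu,fxdxd] -> 9 lines: rtv kgl wrtd ygu fxdxd cfij powy xlqjw ugm
Hunk 3: at line 1 remove [wrtd,ygu,fxdxd] add [uia,mlszf] -> 8 lines: rtv kgl uia mlszf cfij powy xlqjw ugm
Hunk 4: at line 3 remove [mlszf,cfij] add [cfpja,jktcp,njx] -> 9 lines: rtv kgl uia cfpja jktcp njx powy xlqjw ugm
Hunk 5: at line 1 remove [uia,cfpja,jktcp] add [pmsx] -> 7 lines: rtv kgl pmsx njx powy xlqjw ugm
Hunk 6: at line 4 remove [powy] add [vlfno] -> 7 lines: rtv kgl pmsx njx vlfno xlqjw ugm
Hunk 7: at line 2 remove [njx] add [fly] -> 7 lines: rtv kgl pmsx fly vlfno xlqjw ugm
Final line count: 7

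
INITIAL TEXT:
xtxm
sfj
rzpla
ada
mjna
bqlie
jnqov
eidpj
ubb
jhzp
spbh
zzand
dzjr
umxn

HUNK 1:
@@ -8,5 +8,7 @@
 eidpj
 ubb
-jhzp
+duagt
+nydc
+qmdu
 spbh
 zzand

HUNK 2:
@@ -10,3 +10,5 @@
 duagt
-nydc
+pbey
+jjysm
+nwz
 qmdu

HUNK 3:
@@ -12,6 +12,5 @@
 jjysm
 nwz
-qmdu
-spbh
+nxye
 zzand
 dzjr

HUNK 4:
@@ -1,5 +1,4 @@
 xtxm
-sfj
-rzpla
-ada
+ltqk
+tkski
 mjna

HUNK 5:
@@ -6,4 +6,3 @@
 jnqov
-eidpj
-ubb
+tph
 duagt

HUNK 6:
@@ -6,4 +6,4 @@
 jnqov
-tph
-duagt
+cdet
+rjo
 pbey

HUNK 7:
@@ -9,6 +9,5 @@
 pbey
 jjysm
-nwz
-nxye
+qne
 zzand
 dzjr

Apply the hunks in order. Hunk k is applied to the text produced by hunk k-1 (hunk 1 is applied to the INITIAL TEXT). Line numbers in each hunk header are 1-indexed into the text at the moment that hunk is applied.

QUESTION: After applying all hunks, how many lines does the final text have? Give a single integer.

Hunk 1: at line 8 remove [jhzp] add [duagt,nydc,qmdu] -> 16 lines: xtxm sfj rzpla ada mjna bqlie jnqov eidpj ubb duagt nydc qmdu spbh zzand dzjr umxn
Hunk 2: at line 10 remove [nydc] add [pbey,jjysm,nwz] -> 18 lines: xtxm sfj rzpla ada mjna bqlie jnqov eidpj ubb duagt pbey jjysm nwz qmdu spbh zzand dzjr umxn
Hunk 3: at line 12 remove [qmdu,spbh] add [nxye] -> 17 lines: xtxm sfj rzpla ada mjna bqlie jnqov eidpj ubb duagt pbey jjysm nwz nxye zzand dzjr umxn
Hunk 4: at line 1 remove [sfj,rzpla,ada] add [ltqk,tkski] -> 16 lines: xtxm ltqk tkski mjna bqlie jnqov eidpj ubb duagt pbey jjysm nwz nxye zzand dzjr umxn
Hunk 5: at line 6 remove [eidpj,ubb] add [tph] -> 15 lines: xtxm ltqk tkski mjna bqlie jnqov tph duagt pbey jjysm nwz nxye zzand dzjr umxn
Hunk 6: at line 6 remove [tph,duagt] add [cdet,rjo] -> 15 lines: xtxm ltqk tkski mjna bqlie jnqov cdet rjo pbey jjysm nwz nxye zzand dzjr umxn
Hunk 7: at line 9 remove [nwz,nxye] add [qne] -> 14 lines: xtxm ltqk tkski mjna bqlie jnqov cdet rjo pbey jjysm qne zzand dzjr umxn
Final line count: 14

Answer: 14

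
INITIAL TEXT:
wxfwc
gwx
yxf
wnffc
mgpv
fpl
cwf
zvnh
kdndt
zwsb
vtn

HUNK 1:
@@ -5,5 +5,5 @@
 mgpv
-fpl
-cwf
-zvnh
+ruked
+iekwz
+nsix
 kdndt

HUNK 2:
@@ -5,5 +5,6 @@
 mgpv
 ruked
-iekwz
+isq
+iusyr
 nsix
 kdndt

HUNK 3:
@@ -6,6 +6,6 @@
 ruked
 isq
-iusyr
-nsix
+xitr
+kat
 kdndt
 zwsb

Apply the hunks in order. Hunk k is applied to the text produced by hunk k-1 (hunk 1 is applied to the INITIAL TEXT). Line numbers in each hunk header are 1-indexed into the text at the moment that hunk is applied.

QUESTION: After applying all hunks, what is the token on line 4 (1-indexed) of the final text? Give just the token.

Hunk 1: at line 5 remove [fpl,cwf,zvnh] add [ruked,iekwz,nsix] -> 11 lines: wxfwc gwx yxf wnffc mgpv ruked iekwz nsix kdndt zwsb vtn
Hunk 2: at line 5 remove [iekwz] add [isq,iusyr] -> 12 lines: wxfwc gwx yxf wnffc mgpv ruked isq iusyr nsix kdndt zwsb vtn
Hunk 3: at line 6 remove [iusyr,nsix] add [xitr,kat] -> 12 lines: wxfwc gwx yxf wnffc mgpv ruked isq xitr kat kdndt zwsb vtn
Final line 4: wnffc

Answer: wnffc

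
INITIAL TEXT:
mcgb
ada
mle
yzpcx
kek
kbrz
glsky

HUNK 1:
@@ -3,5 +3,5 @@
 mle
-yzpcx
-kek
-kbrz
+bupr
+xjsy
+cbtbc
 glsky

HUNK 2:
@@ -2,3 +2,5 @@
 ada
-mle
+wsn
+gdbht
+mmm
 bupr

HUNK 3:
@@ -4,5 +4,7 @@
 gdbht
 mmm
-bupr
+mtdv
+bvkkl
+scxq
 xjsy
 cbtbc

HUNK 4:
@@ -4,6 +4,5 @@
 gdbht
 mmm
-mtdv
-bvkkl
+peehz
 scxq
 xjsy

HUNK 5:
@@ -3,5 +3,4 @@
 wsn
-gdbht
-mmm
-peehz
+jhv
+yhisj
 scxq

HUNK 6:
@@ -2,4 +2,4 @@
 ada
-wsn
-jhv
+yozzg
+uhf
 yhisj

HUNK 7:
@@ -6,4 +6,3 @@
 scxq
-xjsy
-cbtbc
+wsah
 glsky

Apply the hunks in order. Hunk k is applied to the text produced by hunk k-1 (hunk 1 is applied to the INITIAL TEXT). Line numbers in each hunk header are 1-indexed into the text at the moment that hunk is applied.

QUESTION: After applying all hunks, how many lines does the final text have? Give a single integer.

Answer: 8

Derivation:
Hunk 1: at line 3 remove [yzpcx,kek,kbrz] add [bupr,xjsy,cbtbc] -> 7 lines: mcgb ada mle bupr xjsy cbtbc glsky
Hunk 2: at line 2 remove [mle] add [wsn,gdbht,mmm] -> 9 lines: mcgb ada wsn gdbht mmm bupr xjsy cbtbc glsky
Hunk 3: at line 4 remove [bupr] add [mtdv,bvkkl,scxq] -> 11 lines: mcgb ada wsn gdbht mmm mtdv bvkkl scxq xjsy cbtbc glsky
Hunk 4: at line 4 remove [mtdv,bvkkl] add [peehz] -> 10 lines: mcgb ada wsn gdbht mmm peehz scxq xjsy cbtbc glsky
Hunk 5: at line 3 remove [gdbht,mmm,peehz] add [jhv,yhisj] -> 9 lines: mcgb ada wsn jhv yhisj scxq xjsy cbtbc glsky
Hunk 6: at line 2 remove [wsn,jhv] add [yozzg,uhf] -> 9 lines: mcgb ada yozzg uhf yhisj scxq xjsy cbtbc glsky
Hunk 7: at line 6 remove [xjsy,cbtbc] add [wsah] -> 8 lines: mcgb ada yozzg uhf yhisj scxq wsah glsky
Final line count: 8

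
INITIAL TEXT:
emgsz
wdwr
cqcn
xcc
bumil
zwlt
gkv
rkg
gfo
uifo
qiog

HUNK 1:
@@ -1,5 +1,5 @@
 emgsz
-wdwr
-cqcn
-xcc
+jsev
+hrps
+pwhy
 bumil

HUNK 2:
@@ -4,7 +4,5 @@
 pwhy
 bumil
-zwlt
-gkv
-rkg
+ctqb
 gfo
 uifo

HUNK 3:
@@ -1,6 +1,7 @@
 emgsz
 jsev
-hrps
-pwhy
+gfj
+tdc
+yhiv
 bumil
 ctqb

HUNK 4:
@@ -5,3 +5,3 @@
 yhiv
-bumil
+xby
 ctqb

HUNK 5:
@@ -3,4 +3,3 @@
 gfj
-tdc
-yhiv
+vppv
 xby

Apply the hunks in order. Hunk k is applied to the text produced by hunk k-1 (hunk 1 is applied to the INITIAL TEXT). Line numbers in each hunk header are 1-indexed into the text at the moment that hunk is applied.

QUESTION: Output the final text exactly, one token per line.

Answer: emgsz
jsev
gfj
vppv
xby
ctqb
gfo
uifo
qiog

Derivation:
Hunk 1: at line 1 remove [wdwr,cqcn,xcc] add [jsev,hrps,pwhy] -> 11 lines: emgsz jsev hrps pwhy bumil zwlt gkv rkg gfo uifo qiog
Hunk 2: at line 4 remove [zwlt,gkv,rkg] add [ctqb] -> 9 lines: emgsz jsev hrps pwhy bumil ctqb gfo uifo qiog
Hunk 3: at line 1 remove [hrps,pwhy] add [gfj,tdc,yhiv] -> 10 lines: emgsz jsev gfj tdc yhiv bumil ctqb gfo uifo qiog
Hunk 4: at line 5 remove [bumil] add [xby] -> 10 lines: emgsz jsev gfj tdc yhiv xby ctqb gfo uifo qiog
Hunk 5: at line 3 remove [tdc,yhiv] add [vppv] -> 9 lines: emgsz jsev gfj vppv xby ctqb gfo uifo qiog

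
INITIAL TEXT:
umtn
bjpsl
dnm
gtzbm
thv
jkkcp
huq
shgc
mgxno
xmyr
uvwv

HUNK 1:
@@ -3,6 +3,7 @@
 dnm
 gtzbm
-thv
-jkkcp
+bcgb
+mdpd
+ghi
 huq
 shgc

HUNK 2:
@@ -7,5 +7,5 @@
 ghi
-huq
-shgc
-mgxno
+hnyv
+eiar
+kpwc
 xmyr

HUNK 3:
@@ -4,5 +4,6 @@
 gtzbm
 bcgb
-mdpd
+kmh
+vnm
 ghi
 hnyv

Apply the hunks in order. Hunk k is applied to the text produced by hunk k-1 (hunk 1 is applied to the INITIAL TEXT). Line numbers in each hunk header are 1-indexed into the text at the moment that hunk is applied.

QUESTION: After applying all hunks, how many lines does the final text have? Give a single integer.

Hunk 1: at line 3 remove [thv,jkkcp] add [bcgb,mdpd,ghi] -> 12 lines: umtn bjpsl dnm gtzbm bcgb mdpd ghi huq shgc mgxno xmyr uvwv
Hunk 2: at line 7 remove [huq,shgc,mgxno] add [hnyv,eiar,kpwc] -> 12 lines: umtn bjpsl dnm gtzbm bcgb mdpd ghi hnyv eiar kpwc xmyr uvwv
Hunk 3: at line 4 remove [mdpd] add [kmh,vnm] -> 13 lines: umtn bjpsl dnm gtzbm bcgb kmh vnm ghi hnyv eiar kpwc xmyr uvwv
Final line count: 13

Answer: 13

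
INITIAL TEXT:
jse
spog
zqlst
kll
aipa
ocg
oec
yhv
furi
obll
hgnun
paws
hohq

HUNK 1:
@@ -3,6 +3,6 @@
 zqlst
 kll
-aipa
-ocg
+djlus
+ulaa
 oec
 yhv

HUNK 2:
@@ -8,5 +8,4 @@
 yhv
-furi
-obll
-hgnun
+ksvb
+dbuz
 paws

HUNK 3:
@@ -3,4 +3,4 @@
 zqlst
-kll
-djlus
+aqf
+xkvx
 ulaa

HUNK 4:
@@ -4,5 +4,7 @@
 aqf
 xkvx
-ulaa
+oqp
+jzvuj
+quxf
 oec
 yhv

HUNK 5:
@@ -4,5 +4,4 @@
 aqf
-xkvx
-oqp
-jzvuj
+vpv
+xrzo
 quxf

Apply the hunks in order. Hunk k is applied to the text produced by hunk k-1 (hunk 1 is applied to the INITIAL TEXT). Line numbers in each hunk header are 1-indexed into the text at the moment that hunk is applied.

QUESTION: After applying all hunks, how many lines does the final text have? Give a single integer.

Hunk 1: at line 3 remove [aipa,ocg] add [djlus,ulaa] -> 13 lines: jse spog zqlst kll djlus ulaa oec yhv furi obll hgnun paws hohq
Hunk 2: at line 8 remove [furi,obll,hgnun] add [ksvb,dbuz] -> 12 lines: jse spog zqlst kll djlus ulaa oec yhv ksvb dbuz paws hohq
Hunk 3: at line 3 remove [kll,djlus] add [aqf,xkvx] -> 12 lines: jse spog zqlst aqf xkvx ulaa oec yhv ksvb dbuz paws hohq
Hunk 4: at line 4 remove [ulaa] add [oqp,jzvuj,quxf] -> 14 lines: jse spog zqlst aqf xkvx oqp jzvuj quxf oec yhv ksvb dbuz paws hohq
Hunk 5: at line 4 remove [xkvx,oqp,jzvuj] add [vpv,xrzo] -> 13 lines: jse spog zqlst aqf vpv xrzo quxf oec yhv ksvb dbuz paws hohq
Final line count: 13

Answer: 13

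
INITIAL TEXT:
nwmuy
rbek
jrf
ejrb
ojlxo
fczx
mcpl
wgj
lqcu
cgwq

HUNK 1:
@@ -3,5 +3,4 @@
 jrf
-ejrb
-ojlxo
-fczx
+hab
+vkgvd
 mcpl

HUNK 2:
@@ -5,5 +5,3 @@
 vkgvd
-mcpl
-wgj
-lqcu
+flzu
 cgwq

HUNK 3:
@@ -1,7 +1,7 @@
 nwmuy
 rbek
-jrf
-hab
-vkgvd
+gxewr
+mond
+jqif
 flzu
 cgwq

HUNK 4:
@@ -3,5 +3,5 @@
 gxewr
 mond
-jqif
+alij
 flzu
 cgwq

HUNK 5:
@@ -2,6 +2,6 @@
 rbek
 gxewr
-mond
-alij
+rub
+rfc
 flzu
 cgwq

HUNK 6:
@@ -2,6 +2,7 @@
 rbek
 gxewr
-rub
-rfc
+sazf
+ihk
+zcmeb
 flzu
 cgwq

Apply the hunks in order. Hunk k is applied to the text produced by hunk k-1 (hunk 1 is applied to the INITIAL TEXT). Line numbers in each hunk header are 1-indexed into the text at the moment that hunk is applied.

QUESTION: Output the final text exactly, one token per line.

Hunk 1: at line 3 remove [ejrb,ojlxo,fczx] add [hab,vkgvd] -> 9 lines: nwmuy rbek jrf hab vkgvd mcpl wgj lqcu cgwq
Hunk 2: at line 5 remove [mcpl,wgj,lqcu] add [flzu] -> 7 lines: nwmuy rbek jrf hab vkgvd flzu cgwq
Hunk 3: at line 1 remove [jrf,hab,vkgvd] add [gxewr,mond,jqif] -> 7 lines: nwmuy rbek gxewr mond jqif flzu cgwq
Hunk 4: at line 3 remove [jqif] add [alij] -> 7 lines: nwmuy rbek gxewr mond alij flzu cgwq
Hunk 5: at line 2 remove [mond,alij] add [rub,rfc] -> 7 lines: nwmuy rbek gxewr rub rfc flzu cgwq
Hunk 6: at line 2 remove [rub,rfc] add [sazf,ihk,zcmeb] -> 8 lines: nwmuy rbek gxewr sazf ihk zcmeb flzu cgwq

Answer: nwmuy
rbek
gxewr
sazf
ihk
zcmeb
flzu
cgwq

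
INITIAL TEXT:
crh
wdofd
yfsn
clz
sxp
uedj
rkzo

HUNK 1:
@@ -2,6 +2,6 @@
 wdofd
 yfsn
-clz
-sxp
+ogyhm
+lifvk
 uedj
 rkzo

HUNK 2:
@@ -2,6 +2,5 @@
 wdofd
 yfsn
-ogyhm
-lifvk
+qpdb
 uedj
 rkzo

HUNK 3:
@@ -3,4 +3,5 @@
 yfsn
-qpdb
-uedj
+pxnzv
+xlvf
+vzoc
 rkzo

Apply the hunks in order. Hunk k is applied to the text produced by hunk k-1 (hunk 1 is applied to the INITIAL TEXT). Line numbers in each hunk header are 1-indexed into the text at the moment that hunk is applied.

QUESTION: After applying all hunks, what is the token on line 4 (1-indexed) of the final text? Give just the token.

Answer: pxnzv

Derivation:
Hunk 1: at line 2 remove [clz,sxp] add [ogyhm,lifvk] -> 7 lines: crh wdofd yfsn ogyhm lifvk uedj rkzo
Hunk 2: at line 2 remove [ogyhm,lifvk] add [qpdb] -> 6 lines: crh wdofd yfsn qpdb uedj rkzo
Hunk 3: at line 3 remove [qpdb,uedj] add [pxnzv,xlvf,vzoc] -> 7 lines: crh wdofd yfsn pxnzv xlvf vzoc rkzo
Final line 4: pxnzv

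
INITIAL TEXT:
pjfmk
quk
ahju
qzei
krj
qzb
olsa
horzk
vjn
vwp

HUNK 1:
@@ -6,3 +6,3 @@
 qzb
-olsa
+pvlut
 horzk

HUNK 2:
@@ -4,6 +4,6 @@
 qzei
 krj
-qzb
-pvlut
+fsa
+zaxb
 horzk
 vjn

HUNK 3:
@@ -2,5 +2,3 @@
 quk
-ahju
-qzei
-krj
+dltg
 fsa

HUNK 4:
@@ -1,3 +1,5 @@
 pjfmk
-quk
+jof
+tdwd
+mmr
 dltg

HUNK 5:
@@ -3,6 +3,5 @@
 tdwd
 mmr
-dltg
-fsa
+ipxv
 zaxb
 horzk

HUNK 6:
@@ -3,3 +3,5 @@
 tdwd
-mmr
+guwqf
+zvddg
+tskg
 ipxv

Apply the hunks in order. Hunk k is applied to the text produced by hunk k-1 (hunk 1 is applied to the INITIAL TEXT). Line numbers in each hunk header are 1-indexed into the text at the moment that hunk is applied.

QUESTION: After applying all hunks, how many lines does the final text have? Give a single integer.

Answer: 11

Derivation:
Hunk 1: at line 6 remove [olsa] add [pvlut] -> 10 lines: pjfmk quk ahju qzei krj qzb pvlut horzk vjn vwp
Hunk 2: at line 4 remove [qzb,pvlut] add [fsa,zaxb] -> 10 lines: pjfmk quk ahju qzei krj fsa zaxb horzk vjn vwp
Hunk 3: at line 2 remove [ahju,qzei,krj] add [dltg] -> 8 lines: pjfmk quk dltg fsa zaxb horzk vjn vwp
Hunk 4: at line 1 remove [quk] add [jof,tdwd,mmr] -> 10 lines: pjfmk jof tdwd mmr dltg fsa zaxb horzk vjn vwp
Hunk 5: at line 3 remove [dltg,fsa] add [ipxv] -> 9 lines: pjfmk jof tdwd mmr ipxv zaxb horzk vjn vwp
Hunk 6: at line 3 remove [mmr] add [guwqf,zvddg,tskg] -> 11 lines: pjfmk jof tdwd guwqf zvddg tskg ipxv zaxb horzk vjn vwp
Final line count: 11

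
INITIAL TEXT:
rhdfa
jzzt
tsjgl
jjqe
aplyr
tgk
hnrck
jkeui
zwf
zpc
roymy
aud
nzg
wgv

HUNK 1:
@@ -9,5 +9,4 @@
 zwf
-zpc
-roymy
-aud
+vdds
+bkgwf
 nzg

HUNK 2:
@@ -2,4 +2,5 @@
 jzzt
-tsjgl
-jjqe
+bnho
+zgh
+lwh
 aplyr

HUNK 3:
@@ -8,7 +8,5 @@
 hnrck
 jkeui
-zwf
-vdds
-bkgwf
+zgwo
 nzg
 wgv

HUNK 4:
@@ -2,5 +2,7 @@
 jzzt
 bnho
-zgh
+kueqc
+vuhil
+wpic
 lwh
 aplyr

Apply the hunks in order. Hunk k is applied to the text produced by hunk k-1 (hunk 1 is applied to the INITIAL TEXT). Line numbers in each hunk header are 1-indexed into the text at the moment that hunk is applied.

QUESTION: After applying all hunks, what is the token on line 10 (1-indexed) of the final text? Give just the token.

Answer: hnrck

Derivation:
Hunk 1: at line 9 remove [zpc,roymy,aud] add [vdds,bkgwf] -> 13 lines: rhdfa jzzt tsjgl jjqe aplyr tgk hnrck jkeui zwf vdds bkgwf nzg wgv
Hunk 2: at line 2 remove [tsjgl,jjqe] add [bnho,zgh,lwh] -> 14 lines: rhdfa jzzt bnho zgh lwh aplyr tgk hnrck jkeui zwf vdds bkgwf nzg wgv
Hunk 3: at line 8 remove [zwf,vdds,bkgwf] add [zgwo] -> 12 lines: rhdfa jzzt bnho zgh lwh aplyr tgk hnrck jkeui zgwo nzg wgv
Hunk 4: at line 2 remove [zgh] add [kueqc,vuhil,wpic] -> 14 lines: rhdfa jzzt bnho kueqc vuhil wpic lwh aplyr tgk hnrck jkeui zgwo nzg wgv
Final line 10: hnrck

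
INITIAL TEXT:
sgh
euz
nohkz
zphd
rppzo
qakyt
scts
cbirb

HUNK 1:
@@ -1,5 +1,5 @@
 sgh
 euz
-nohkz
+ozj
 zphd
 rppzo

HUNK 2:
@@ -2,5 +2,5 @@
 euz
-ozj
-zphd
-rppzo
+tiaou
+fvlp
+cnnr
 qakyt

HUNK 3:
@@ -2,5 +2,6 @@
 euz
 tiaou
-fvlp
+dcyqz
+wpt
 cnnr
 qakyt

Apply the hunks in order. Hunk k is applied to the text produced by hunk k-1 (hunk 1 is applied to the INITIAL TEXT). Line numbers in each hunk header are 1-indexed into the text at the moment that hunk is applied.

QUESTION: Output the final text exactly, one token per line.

Hunk 1: at line 1 remove [nohkz] add [ozj] -> 8 lines: sgh euz ozj zphd rppzo qakyt scts cbirb
Hunk 2: at line 2 remove [ozj,zphd,rppzo] add [tiaou,fvlp,cnnr] -> 8 lines: sgh euz tiaou fvlp cnnr qakyt scts cbirb
Hunk 3: at line 2 remove [fvlp] add [dcyqz,wpt] -> 9 lines: sgh euz tiaou dcyqz wpt cnnr qakyt scts cbirb

Answer: sgh
euz
tiaou
dcyqz
wpt
cnnr
qakyt
scts
cbirb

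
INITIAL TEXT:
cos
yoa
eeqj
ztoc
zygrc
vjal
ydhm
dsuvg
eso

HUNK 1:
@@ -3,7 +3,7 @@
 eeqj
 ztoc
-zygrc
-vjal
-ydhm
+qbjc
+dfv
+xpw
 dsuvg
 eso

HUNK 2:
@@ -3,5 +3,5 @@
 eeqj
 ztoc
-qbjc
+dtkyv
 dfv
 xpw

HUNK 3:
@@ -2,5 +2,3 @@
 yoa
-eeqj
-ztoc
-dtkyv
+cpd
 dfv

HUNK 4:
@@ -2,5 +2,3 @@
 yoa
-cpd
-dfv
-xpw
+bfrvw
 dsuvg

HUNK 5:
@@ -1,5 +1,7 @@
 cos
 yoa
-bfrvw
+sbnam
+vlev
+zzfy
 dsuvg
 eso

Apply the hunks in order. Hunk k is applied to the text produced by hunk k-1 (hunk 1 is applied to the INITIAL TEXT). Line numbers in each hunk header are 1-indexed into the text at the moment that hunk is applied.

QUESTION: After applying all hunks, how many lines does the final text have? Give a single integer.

Answer: 7

Derivation:
Hunk 1: at line 3 remove [zygrc,vjal,ydhm] add [qbjc,dfv,xpw] -> 9 lines: cos yoa eeqj ztoc qbjc dfv xpw dsuvg eso
Hunk 2: at line 3 remove [qbjc] add [dtkyv] -> 9 lines: cos yoa eeqj ztoc dtkyv dfv xpw dsuvg eso
Hunk 3: at line 2 remove [eeqj,ztoc,dtkyv] add [cpd] -> 7 lines: cos yoa cpd dfv xpw dsuvg eso
Hunk 4: at line 2 remove [cpd,dfv,xpw] add [bfrvw] -> 5 lines: cos yoa bfrvw dsuvg eso
Hunk 5: at line 1 remove [bfrvw] add [sbnam,vlev,zzfy] -> 7 lines: cos yoa sbnam vlev zzfy dsuvg eso
Final line count: 7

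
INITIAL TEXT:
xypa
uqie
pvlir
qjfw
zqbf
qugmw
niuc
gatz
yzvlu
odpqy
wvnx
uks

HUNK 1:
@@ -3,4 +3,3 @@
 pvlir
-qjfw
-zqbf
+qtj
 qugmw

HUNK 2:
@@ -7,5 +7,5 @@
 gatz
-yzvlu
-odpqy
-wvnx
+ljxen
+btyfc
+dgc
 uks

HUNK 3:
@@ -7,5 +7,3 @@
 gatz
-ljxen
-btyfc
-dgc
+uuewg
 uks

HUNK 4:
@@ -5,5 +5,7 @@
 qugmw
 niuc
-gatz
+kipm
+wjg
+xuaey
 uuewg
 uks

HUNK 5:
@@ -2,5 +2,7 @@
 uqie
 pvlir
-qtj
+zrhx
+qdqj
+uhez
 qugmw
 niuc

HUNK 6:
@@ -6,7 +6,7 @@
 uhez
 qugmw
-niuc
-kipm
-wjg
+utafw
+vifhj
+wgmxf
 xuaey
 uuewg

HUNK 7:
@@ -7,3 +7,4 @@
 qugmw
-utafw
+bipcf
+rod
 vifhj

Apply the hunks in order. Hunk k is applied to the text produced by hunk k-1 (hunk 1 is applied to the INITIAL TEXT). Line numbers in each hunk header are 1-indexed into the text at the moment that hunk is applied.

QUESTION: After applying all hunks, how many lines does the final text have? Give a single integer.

Hunk 1: at line 3 remove [qjfw,zqbf] add [qtj] -> 11 lines: xypa uqie pvlir qtj qugmw niuc gatz yzvlu odpqy wvnx uks
Hunk 2: at line 7 remove [yzvlu,odpqy,wvnx] add [ljxen,btyfc,dgc] -> 11 lines: xypa uqie pvlir qtj qugmw niuc gatz ljxen btyfc dgc uks
Hunk 3: at line 7 remove [ljxen,btyfc,dgc] add [uuewg] -> 9 lines: xypa uqie pvlir qtj qugmw niuc gatz uuewg uks
Hunk 4: at line 5 remove [gatz] add [kipm,wjg,xuaey] -> 11 lines: xypa uqie pvlir qtj qugmw niuc kipm wjg xuaey uuewg uks
Hunk 5: at line 2 remove [qtj] add [zrhx,qdqj,uhez] -> 13 lines: xypa uqie pvlir zrhx qdqj uhez qugmw niuc kipm wjg xuaey uuewg uks
Hunk 6: at line 6 remove [niuc,kipm,wjg] add [utafw,vifhj,wgmxf] -> 13 lines: xypa uqie pvlir zrhx qdqj uhez qugmw utafw vifhj wgmxf xuaey uuewg uks
Hunk 7: at line 7 remove [utafw] add [bipcf,rod] -> 14 lines: xypa uqie pvlir zrhx qdqj uhez qugmw bipcf rod vifhj wgmxf xuaey uuewg uks
Final line count: 14

Answer: 14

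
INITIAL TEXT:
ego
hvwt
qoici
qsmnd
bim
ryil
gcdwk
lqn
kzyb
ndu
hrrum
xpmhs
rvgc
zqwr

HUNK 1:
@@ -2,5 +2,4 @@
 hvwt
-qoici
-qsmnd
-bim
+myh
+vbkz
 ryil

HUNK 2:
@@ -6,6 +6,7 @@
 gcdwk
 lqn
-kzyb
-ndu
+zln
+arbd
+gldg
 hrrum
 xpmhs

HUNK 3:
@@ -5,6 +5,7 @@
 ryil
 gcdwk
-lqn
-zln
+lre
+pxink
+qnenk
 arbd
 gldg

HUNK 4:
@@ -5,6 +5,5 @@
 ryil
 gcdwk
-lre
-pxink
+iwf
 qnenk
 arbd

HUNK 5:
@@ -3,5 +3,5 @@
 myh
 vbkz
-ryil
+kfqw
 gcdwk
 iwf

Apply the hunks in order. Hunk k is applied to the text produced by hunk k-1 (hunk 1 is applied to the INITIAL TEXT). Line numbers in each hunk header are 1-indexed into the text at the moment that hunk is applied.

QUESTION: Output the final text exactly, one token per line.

Hunk 1: at line 2 remove [qoici,qsmnd,bim] add [myh,vbkz] -> 13 lines: ego hvwt myh vbkz ryil gcdwk lqn kzyb ndu hrrum xpmhs rvgc zqwr
Hunk 2: at line 6 remove [kzyb,ndu] add [zln,arbd,gldg] -> 14 lines: ego hvwt myh vbkz ryil gcdwk lqn zln arbd gldg hrrum xpmhs rvgc zqwr
Hunk 3: at line 5 remove [lqn,zln] add [lre,pxink,qnenk] -> 15 lines: ego hvwt myh vbkz ryil gcdwk lre pxink qnenk arbd gldg hrrum xpmhs rvgc zqwr
Hunk 4: at line 5 remove [lre,pxink] add [iwf] -> 14 lines: ego hvwt myh vbkz ryil gcdwk iwf qnenk arbd gldg hrrum xpmhs rvgc zqwr
Hunk 5: at line 3 remove [ryil] add [kfqw] -> 14 lines: ego hvwt myh vbkz kfqw gcdwk iwf qnenk arbd gldg hrrum xpmhs rvgc zqwr

Answer: ego
hvwt
myh
vbkz
kfqw
gcdwk
iwf
qnenk
arbd
gldg
hrrum
xpmhs
rvgc
zqwr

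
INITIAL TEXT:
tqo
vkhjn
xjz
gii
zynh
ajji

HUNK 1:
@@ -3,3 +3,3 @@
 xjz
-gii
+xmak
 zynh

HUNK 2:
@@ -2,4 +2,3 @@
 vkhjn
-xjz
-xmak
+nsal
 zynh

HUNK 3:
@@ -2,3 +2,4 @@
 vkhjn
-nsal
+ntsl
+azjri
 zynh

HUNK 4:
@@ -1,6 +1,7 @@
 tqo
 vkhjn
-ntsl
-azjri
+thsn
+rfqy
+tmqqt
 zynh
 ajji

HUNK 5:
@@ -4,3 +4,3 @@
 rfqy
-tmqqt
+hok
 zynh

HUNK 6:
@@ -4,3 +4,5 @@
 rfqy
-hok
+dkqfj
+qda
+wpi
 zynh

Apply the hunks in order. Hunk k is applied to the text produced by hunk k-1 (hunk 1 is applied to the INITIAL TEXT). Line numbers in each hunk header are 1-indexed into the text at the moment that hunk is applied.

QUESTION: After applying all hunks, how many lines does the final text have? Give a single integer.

Answer: 9

Derivation:
Hunk 1: at line 3 remove [gii] add [xmak] -> 6 lines: tqo vkhjn xjz xmak zynh ajji
Hunk 2: at line 2 remove [xjz,xmak] add [nsal] -> 5 lines: tqo vkhjn nsal zynh ajji
Hunk 3: at line 2 remove [nsal] add [ntsl,azjri] -> 6 lines: tqo vkhjn ntsl azjri zynh ajji
Hunk 4: at line 1 remove [ntsl,azjri] add [thsn,rfqy,tmqqt] -> 7 lines: tqo vkhjn thsn rfqy tmqqt zynh ajji
Hunk 5: at line 4 remove [tmqqt] add [hok] -> 7 lines: tqo vkhjn thsn rfqy hok zynh ajji
Hunk 6: at line 4 remove [hok] add [dkqfj,qda,wpi] -> 9 lines: tqo vkhjn thsn rfqy dkqfj qda wpi zynh ajji
Final line count: 9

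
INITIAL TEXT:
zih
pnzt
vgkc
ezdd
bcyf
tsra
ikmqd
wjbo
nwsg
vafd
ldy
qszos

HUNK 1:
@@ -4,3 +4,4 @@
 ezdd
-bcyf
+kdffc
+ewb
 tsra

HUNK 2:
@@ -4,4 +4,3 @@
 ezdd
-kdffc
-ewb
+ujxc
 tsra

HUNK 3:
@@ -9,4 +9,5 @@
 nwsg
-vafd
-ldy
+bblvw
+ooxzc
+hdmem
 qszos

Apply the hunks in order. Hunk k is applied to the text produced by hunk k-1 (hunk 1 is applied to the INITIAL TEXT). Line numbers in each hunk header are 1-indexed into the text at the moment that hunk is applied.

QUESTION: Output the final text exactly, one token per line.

Hunk 1: at line 4 remove [bcyf] add [kdffc,ewb] -> 13 lines: zih pnzt vgkc ezdd kdffc ewb tsra ikmqd wjbo nwsg vafd ldy qszos
Hunk 2: at line 4 remove [kdffc,ewb] add [ujxc] -> 12 lines: zih pnzt vgkc ezdd ujxc tsra ikmqd wjbo nwsg vafd ldy qszos
Hunk 3: at line 9 remove [vafd,ldy] add [bblvw,ooxzc,hdmem] -> 13 lines: zih pnzt vgkc ezdd ujxc tsra ikmqd wjbo nwsg bblvw ooxzc hdmem qszos

Answer: zih
pnzt
vgkc
ezdd
ujxc
tsra
ikmqd
wjbo
nwsg
bblvw
ooxzc
hdmem
qszos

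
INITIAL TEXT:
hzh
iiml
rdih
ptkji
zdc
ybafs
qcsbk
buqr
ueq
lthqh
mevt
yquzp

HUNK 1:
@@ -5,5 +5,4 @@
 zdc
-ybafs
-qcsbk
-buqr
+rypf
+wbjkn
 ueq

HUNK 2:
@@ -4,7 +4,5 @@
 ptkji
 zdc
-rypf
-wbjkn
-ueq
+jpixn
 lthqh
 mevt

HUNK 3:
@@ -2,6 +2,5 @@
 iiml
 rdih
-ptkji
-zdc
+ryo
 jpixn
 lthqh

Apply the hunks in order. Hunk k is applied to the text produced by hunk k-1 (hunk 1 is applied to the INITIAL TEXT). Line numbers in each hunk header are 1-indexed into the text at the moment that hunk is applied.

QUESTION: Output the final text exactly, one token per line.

Answer: hzh
iiml
rdih
ryo
jpixn
lthqh
mevt
yquzp

Derivation:
Hunk 1: at line 5 remove [ybafs,qcsbk,buqr] add [rypf,wbjkn] -> 11 lines: hzh iiml rdih ptkji zdc rypf wbjkn ueq lthqh mevt yquzp
Hunk 2: at line 4 remove [rypf,wbjkn,ueq] add [jpixn] -> 9 lines: hzh iiml rdih ptkji zdc jpixn lthqh mevt yquzp
Hunk 3: at line 2 remove [ptkji,zdc] add [ryo] -> 8 lines: hzh iiml rdih ryo jpixn lthqh mevt yquzp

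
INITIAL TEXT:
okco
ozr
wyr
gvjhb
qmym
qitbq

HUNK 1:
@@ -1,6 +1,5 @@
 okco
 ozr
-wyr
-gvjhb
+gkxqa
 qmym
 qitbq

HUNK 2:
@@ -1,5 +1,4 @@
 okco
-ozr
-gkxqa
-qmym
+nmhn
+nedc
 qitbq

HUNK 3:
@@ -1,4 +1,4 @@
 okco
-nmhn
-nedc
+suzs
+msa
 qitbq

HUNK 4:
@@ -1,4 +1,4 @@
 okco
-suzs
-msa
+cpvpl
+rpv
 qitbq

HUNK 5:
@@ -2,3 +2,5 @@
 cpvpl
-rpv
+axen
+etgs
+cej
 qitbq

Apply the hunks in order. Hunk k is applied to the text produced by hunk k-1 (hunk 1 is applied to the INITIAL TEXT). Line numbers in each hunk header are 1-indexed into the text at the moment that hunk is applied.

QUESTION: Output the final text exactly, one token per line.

Answer: okco
cpvpl
axen
etgs
cej
qitbq

Derivation:
Hunk 1: at line 1 remove [wyr,gvjhb] add [gkxqa] -> 5 lines: okco ozr gkxqa qmym qitbq
Hunk 2: at line 1 remove [ozr,gkxqa,qmym] add [nmhn,nedc] -> 4 lines: okco nmhn nedc qitbq
Hunk 3: at line 1 remove [nmhn,nedc] add [suzs,msa] -> 4 lines: okco suzs msa qitbq
Hunk 4: at line 1 remove [suzs,msa] add [cpvpl,rpv] -> 4 lines: okco cpvpl rpv qitbq
Hunk 5: at line 2 remove [rpv] add [axen,etgs,cej] -> 6 lines: okco cpvpl axen etgs cej qitbq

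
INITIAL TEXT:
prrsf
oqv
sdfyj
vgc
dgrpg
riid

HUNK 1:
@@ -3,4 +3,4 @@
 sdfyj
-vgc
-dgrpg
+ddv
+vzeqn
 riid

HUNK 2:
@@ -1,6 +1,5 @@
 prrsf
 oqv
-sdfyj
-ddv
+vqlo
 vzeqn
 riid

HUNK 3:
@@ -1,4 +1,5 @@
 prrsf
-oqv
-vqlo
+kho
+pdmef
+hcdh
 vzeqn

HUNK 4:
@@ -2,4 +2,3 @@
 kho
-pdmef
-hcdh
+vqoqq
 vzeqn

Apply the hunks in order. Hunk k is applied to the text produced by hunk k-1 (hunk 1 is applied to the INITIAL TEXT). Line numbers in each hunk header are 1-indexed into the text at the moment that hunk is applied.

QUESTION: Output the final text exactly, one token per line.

Hunk 1: at line 3 remove [vgc,dgrpg] add [ddv,vzeqn] -> 6 lines: prrsf oqv sdfyj ddv vzeqn riid
Hunk 2: at line 1 remove [sdfyj,ddv] add [vqlo] -> 5 lines: prrsf oqv vqlo vzeqn riid
Hunk 3: at line 1 remove [oqv,vqlo] add [kho,pdmef,hcdh] -> 6 lines: prrsf kho pdmef hcdh vzeqn riid
Hunk 4: at line 2 remove [pdmef,hcdh] add [vqoqq] -> 5 lines: prrsf kho vqoqq vzeqn riid

Answer: prrsf
kho
vqoqq
vzeqn
riid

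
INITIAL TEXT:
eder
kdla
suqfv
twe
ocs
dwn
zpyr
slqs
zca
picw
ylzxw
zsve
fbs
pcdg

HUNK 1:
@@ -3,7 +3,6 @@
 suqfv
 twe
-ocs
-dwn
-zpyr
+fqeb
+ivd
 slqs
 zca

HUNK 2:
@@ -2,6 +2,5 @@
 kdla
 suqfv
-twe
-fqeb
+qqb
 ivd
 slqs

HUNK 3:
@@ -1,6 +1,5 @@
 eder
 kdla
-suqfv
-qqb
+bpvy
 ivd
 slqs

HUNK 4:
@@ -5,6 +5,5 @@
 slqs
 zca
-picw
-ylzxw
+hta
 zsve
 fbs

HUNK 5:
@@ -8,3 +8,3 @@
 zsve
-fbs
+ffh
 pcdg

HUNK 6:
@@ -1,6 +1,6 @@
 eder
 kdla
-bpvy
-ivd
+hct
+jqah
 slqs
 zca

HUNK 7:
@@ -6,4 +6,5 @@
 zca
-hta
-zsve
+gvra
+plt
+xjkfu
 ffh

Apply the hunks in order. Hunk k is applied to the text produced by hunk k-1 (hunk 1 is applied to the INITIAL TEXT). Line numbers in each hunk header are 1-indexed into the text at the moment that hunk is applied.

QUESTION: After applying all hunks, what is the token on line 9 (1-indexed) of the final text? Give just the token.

Hunk 1: at line 3 remove [ocs,dwn,zpyr] add [fqeb,ivd] -> 13 lines: eder kdla suqfv twe fqeb ivd slqs zca picw ylzxw zsve fbs pcdg
Hunk 2: at line 2 remove [twe,fqeb] add [qqb] -> 12 lines: eder kdla suqfv qqb ivd slqs zca picw ylzxw zsve fbs pcdg
Hunk 3: at line 1 remove [suqfv,qqb] add [bpvy] -> 11 lines: eder kdla bpvy ivd slqs zca picw ylzxw zsve fbs pcdg
Hunk 4: at line 5 remove [picw,ylzxw] add [hta] -> 10 lines: eder kdla bpvy ivd slqs zca hta zsve fbs pcdg
Hunk 5: at line 8 remove [fbs] add [ffh] -> 10 lines: eder kdla bpvy ivd slqs zca hta zsve ffh pcdg
Hunk 6: at line 1 remove [bpvy,ivd] add [hct,jqah] -> 10 lines: eder kdla hct jqah slqs zca hta zsve ffh pcdg
Hunk 7: at line 6 remove [hta,zsve] add [gvra,plt,xjkfu] -> 11 lines: eder kdla hct jqah slqs zca gvra plt xjkfu ffh pcdg
Final line 9: xjkfu

Answer: xjkfu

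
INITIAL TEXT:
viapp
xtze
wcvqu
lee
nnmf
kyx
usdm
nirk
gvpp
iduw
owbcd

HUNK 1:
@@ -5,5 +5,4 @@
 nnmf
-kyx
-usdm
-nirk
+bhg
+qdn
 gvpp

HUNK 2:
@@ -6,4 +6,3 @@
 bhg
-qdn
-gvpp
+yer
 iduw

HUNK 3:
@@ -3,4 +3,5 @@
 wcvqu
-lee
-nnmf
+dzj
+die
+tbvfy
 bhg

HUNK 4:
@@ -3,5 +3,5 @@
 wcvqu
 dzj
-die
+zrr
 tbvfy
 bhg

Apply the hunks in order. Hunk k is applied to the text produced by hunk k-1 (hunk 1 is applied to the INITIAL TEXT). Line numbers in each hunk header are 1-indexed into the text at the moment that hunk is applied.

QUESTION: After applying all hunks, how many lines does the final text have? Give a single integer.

Answer: 10

Derivation:
Hunk 1: at line 5 remove [kyx,usdm,nirk] add [bhg,qdn] -> 10 lines: viapp xtze wcvqu lee nnmf bhg qdn gvpp iduw owbcd
Hunk 2: at line 6 remove [qdn,gvpp] add [yer] -> 9 lines: viapp xtze wcvqu lee nnmf bhg yer iduw owbcd
Hunk 3: at line 3 remove [lee,nnmf] add [dzj,die,tbvfy] -> 10 lines: viapp xtze wcvqu dzj die tbvfy bhg yer iduw owbcd
Hunk 4: at line 3 remove [die] add [zrr] -> 10 lines: viapp xtze wcvqu dzj zrr tbvfy bhg yer iduw owbcd
Final line count: 10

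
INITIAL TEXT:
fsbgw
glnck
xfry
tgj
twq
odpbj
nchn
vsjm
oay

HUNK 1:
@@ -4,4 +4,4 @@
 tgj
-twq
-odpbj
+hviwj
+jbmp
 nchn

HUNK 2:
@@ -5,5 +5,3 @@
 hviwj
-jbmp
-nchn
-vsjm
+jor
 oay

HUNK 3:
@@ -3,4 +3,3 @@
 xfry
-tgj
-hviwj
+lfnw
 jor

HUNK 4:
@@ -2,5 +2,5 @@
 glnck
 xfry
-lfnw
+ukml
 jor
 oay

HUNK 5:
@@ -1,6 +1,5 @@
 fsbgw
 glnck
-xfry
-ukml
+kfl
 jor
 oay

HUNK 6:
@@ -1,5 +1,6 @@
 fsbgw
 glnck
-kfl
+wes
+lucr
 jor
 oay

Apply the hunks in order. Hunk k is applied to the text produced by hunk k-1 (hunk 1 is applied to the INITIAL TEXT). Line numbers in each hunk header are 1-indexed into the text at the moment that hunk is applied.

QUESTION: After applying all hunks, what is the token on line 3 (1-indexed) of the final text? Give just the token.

Hunk 1: at line 4 remove [twq,odpbj] add [hviwj,jbmp] -> 9 lines: fsbgw glnck xfry tgj hviwj jbmp nchn vsjm oay
Hunk 2: at line 5 remove [jbmp,nchn,vsjm] add [jor] -> 7 lines: fsbgw glnck xfry tgj hviwj jor oay
Hunk 3: at line 3 remove [tgj,hviwj] add [lfnw] -> 6 lines: fsbgw glnck xfry lfnw jor oay
Hunk 4: at line 2 remove [lfnw] add [ukml] -> 6 lines: fsbgw glnck xfry ukml jor oay
Hunk 5: at line 1 remove [xfry,ukml] add [kfl] -> 5 lines: fsbgw glnck kfl jor oay
Hunk 6: at line 1 remove [kfl] add [wes,lucr] -> 6 lines: fsbgw glnck wes lucr jor oay
Final line 3: wes

Answer: wes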